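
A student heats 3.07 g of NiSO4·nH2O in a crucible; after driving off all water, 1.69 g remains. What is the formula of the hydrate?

NiSO4·7H2O

Mass of water lost = 3.07 − 1.69 = 1.38 g → 1.38 / 18.02 = 0.07658 mol H2O
Molar mass of NiSO4 = 154.76 g/mol → mol NiSO4 = 1.69 / 154.76 = 0.01092
n = 0.07658 / 0.01092 = 7.01 ≈ 7 → NiSO4·7H2O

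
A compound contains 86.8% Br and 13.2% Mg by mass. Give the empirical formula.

Assume 100 g: 86.8 g Br, 13.2 g Mg.
Moles — Br: 86.8 / 79.90 = 1.086 mol; Mg: 13.2 / 24.31 = 0.543 mol
Smallest is Mg at 0.543 mol; normalising gives Br 2.001, Mg 1.000
Ratio ≈ 2:1, so the empirical formula is Br2Mg

Br2Mg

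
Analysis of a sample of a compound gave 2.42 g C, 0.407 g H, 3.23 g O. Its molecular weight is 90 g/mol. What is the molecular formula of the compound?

C3H6O3

Moles — C: 2.42 / 12.01 = 0.2015 mol; H: 0.407 / 1.008 = 0.4038 mol; O: 3.23 / 16.00 = 0.2019 mol
Divide by the smallest (0.2015 mol C): C 1.000, H 2.004, O 1.002
≈ 1:2:1 → CH2O
Empirical-formula mass = 30.03 g/mol
n = 90 / 30.03 = 3.00 ≈ 3
Molecular formula = (CH2O)×3 = C3H6O3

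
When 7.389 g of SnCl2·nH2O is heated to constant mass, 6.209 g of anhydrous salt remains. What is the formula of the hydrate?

Mass of water lost = 7.389 − 6.209 = 1.18 g → 1.18 / 18.02 = 0.06548 mol H2O
Molar mass of SnCl2 = 189.61 g/mol → mol SnCl2 = 6.209 / 189.61 = 0.03275
n = 0.06548 / 0.03275 = 2.00 ≈ 2 → SnCl2·2H2O

SnCl2·2H2O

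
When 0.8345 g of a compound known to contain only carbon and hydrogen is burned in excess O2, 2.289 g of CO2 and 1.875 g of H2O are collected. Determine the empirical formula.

CH4

mol C = 2.289 / 44.01 = 0.05201; mass C = 0.05201 × 12.01 = 0.6247 g
mol H = 2 × (1.875 / 18.02) = 0.2081; mass H = 0.2081 × 1.008 = 0.2098 g
Divide by the smallest (0.05201 mol C): C 1.000, H 4.001
≈ 1:4 → CH4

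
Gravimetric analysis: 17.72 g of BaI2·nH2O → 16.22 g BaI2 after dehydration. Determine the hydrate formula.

Mass of water lost = 17.72 − 16.22 = 1.5 g → 1.5 / 18.02 = 0.08324 mol H2O
Molar mass of BaI2 = 391.13 g/mol → mol BaI2 = 16.22 / 391.13 = 0.04147
n = 0.08324 / 0.04147 = 2.01 ≈ 2 → BaI2·2H2O

BaI2·2H2O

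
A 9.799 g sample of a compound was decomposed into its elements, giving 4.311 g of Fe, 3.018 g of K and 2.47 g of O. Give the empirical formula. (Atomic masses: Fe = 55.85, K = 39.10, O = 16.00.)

n(Fe) = 4.311/55.85 = 0.07719, n(K) = 3.018/39.10 = 0.07719, n(O) = 2.47/16.00 = 0.1544
Smallest is K at 0.07719 mol; normalising gives Fe 1.000, K 1.000, O 2.000
→ FeKO2

FeKO2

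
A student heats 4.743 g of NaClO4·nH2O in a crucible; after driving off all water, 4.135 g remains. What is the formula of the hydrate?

Mass of water lost = 4.743 − 4.135 = 0.608 g → 0.608 / 18.02 = 0.03374 mol H2O
Molar mass of NaClO4 = 122.44 g/mol → mol NaClO4 = 4.135 / 122.44 = 0.03377
n = 0.03374 / 0.03377 = 1.00 ≈ 1 → NaClO4·H2O

NaClO4·H2O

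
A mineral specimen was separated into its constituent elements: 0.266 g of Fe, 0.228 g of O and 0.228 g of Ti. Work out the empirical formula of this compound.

n(Fe) = 0.266/55.85 = 0.004763, n(O) = 0.228/16.00 = 0.01425, n(Ti) = 0.228/47.87 = 0.004763
Ratios (÷ 0.004763): Fe 1.000, O 2.992, Ti 1.000
≈ 1:3:1 → FeO3Ti

FeO3Ti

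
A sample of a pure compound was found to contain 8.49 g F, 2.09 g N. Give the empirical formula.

F: 8.49 g ÷ 19.00 g/mol = 0.4468 mol
N: 2.09 g ÷ 14.01 g/mol = 0.1492 mol
Smallest is N at 0.1492 mol; normalising gives F 2.995, N 1.000
→ F3N

F3N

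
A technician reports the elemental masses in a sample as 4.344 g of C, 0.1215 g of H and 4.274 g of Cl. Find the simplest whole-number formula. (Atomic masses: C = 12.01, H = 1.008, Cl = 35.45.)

C3HCl

Moles — C: 4.344 / 12.01 = 0.3617 mol; H: 0.1215 / 1.008 = 0.1205 mol; Cl: 4.274 / 35.45 = 0.1206 mol
Smallest is H at 0.1205 mol; normalising gives C 3.001, H 1.000, Cl 1.000
≈ 3:1:1 → C3HCl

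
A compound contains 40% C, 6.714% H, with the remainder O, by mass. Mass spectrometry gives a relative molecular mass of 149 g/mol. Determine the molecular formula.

C5H10O5

Assume 100 g: 40 g C, 6.714 g H, 53.286 g O.
Moles — C: 40 / 12.01 = 3.331 mol; H: 6.714 / 1.008 = 6.661 mol; O: 53.286 / 16.00 = 3.33 mol
Ratios (÷ 3.33): C 1.000, H 2.000, O 1.000
≈ 1:2:1 → CH2O
Empirical-formula mass = 30.03 g/mol
n = 149 / 30.03 = 4.96 ≈ 5
Molecular formula = (CH2O)×5 = C5H10O5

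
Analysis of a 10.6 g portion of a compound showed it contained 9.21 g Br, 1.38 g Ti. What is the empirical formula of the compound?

Br4Ti

Moles — Br: 9.21 / 79.90 = 0.1153 mol; Ti: 1.38 / 47.87 = 0.02883 mol
Ratios (÷ 0.02883): Br 3.999, Ti 1.000
≈ 4:1 → Br4Ti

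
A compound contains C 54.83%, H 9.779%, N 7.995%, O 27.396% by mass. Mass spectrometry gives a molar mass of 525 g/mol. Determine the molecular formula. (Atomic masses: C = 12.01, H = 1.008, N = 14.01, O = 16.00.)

Assume 100 g: 54.83 g C, 9.779 g H, 7.995 g N, 27.396 g O.
Moles — C: 54.83 / 12.01 = 4.565 mol; H: 9.779 / 1.008 = 9.701 mol; N: 7.995 / 14.01 = 0.5707 mol; O: 27.396 / 16.00 = 1.712 mol
Divide by the smallest (0.5707 mol N): C 8.000, H 17.000, N 1.000, O 3.000
→ C8H17NO3
Empirical-formula mass = 175.23 g/mol
n = 525 / 175.23 = 3.00 ≈ 3
Molecular formula = (C8H17NO3)×3 = C24H51N3O9

C24H51N3O9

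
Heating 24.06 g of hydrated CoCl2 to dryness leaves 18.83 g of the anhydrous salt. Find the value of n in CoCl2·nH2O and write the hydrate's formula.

CoCl2·2H2O

Mass of water lost = 24.06 − 18.83 = 5.23 g → 5.23 / 18.02 = 0.2902 mol H2O
Molar mass of CoCl2 = 129.83 g/mol → mol CoCl2 = 18.83 / 129.83 = 0.145
n = 0.2902 / 0.145 = 2.00 ≈ 2 → CoCl2·2H2O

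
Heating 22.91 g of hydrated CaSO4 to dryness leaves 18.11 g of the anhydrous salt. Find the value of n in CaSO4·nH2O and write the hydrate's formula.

Mass of water lost = 22.91 − 18.11 = 4.8 g → 4.8 / 18.02 = 0.2664 mol H2O
Molar mass of CaSO4 = 136.15 g/mol → mol CaSO4 = 18.11 / 136.15 = 0.133
n = 0.2664 / 0.133 = 2.00 ≈ 2 → CaSO4·2H2O

CaSO4·2H2O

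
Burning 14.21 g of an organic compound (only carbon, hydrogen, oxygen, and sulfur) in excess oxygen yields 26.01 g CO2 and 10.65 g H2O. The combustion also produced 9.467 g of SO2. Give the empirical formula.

C8H16OS2

mol C = 26.01 / 44.01 = 0.5910; mass C = 0.5910 × 12.01 = 7.098 g
mol H = 2 × (10.65 / 18.02) = 1.182; mass H = 1.182 × 1.008 = 1.191 g
mol S = 9.467 / 64.07 = 0.1478; mass S = 4.739 g
mass O = 14.21 − (13.03) = 1.182 g → mol O = 0.07387
Smallest is O at 0.07387 mol; normalising gives C 8.001, H 16.001, O 1.000, S 2.000
→ C8H16OS2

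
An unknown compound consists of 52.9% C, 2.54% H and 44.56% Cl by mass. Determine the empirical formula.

Assume 100 g: 52.9 g C, 2.54 g H, 44.56 g Cl.
Moles — C: 52.9 / 12.01 = 4.405 mol; H: 2.54 / 1.008 = 2.52 mol; Cl: 44.56 / 35.45 = 1.257 mol
Divide by the smallest (1.257 mol Cl): C 3.504, H 2.005, Cl 1.000
Multiply by 2: C 7.01, H 4.01, Cl 2.00 → C7H4Cl2

C7H4Cl2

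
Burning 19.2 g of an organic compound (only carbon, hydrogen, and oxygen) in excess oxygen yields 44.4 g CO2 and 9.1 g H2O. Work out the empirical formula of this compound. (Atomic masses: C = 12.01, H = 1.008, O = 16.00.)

C8H8O3

mol C = 44.4 / 44.01 = 1.009; mass C = 1.009 × 12.01 = 12.12 g
mol H = 2 × (9.1 / 18.02) = 1.010; mass H = 1.010 × 1.008 = 1.018 g
mass O = 19.2 − (13.13) = 6.066 g → mol O = 0.3791
Ratios (÷ 0.3791): C 2.661, H 2.664, O 1.000
×3: C 7.98, H 7.99, O 3.00 → C8H8O3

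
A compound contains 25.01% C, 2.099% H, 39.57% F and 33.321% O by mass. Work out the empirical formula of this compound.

CHFO

Assume 100 g: 25.01 g C, 2.099 g H, 39.57 g F, 33.321 g O.
C: 25.01 g ÷ 12.01 g/mol = 2.082 mol
H: 2.099 g ÷ 1.008 g/mol = 2.082 mol
F: 39.57 g ÷ 19.00 g/mol = 2.083 mol
O: 33.321 g ÷ 16.00 g/mol = 2.083 mol
Ratios (÷ 2.082): C 1.000, H 1.000, F 1.000, O 1.000
→ CHFO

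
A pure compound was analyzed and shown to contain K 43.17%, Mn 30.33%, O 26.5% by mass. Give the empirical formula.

Assume 100 g: 43.17 g K, 30.33 g Mn, 26.5 g O.
K: 43.17 g ÷ 39.10 g/mol = 1.104 mol
Mn: 30.33 g ÷ 54.94 g/mol = 0.5521 mol
O: 26.5 g ÷ 16.00 g/mol = 1.656 mol
Divide by the smallest (0.5521 mol Mn): K 2.000, Mn 1.000, O 3.000
≈ 2:1:3 → K2MnO3

K2MnO3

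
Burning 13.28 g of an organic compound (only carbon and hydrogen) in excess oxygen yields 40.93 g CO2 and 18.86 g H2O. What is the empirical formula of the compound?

C4H9

mol C = 40.93 / 44.01 = 0.9300; mass C = 0.9300 × 12.01 = 11.17 g
mol H = 2 × (18.86 / 18.02) = 2.093; mass H = 2.093 × 1.008 = 2.110 g
Ratios (÷ 0.93): C 1.000, H 2.251
Multiply by 4: C 4.00, H 9.00 → C4H9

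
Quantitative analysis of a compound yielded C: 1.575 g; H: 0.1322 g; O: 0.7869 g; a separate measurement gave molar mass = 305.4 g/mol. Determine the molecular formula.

C16H16O6

Moles — C: 1.575 / 12.01 = 0.1311 mol; H: 0.1322 / 1.008 = 0.1312 mol; O: 0.7869 / 16.00 = 0.04918 mol
Smallest is O at 0.04918 mol; normalising gives C 2.666, H 2.667, O 1.000
Multiply by 3: C 8.00, H 8.00, O 3.00 → C8H8O3
Empirical-formula mass = 152.14 g/mol
n = 305.4 / 152.14 = 2.01 ≈ 2
Molecular formula = (C8H8O3)×2 = C16H16O6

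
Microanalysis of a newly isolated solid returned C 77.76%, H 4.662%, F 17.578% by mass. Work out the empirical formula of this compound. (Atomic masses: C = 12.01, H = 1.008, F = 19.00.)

Assume 100 g: 77.76 g C, 4.662 g H, 17.578 g F.
Moles — C: 77.76 / 12.01 = 6.475 mol; H: 4.662 / 1.008 = 4.625 mol; F: 17.578 / 19.00 = 0.9252 mol
Ratios (÷ 0.9252): C 6.998, H 4.999, F 1.000
Ratio ≈ 7:5:1, so the empirical formula is C7H5F

C7H5F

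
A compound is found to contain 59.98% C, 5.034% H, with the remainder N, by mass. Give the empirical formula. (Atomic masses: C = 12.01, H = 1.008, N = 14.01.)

C2H2N

Assume 100 g: 59.98 g C, 5.034 g H, 34.986 g N.
n(C) = 59.98/12.01 = 4.994, n(H) = 5.034/1.008 = 4.994, n(N) = 34.986/14.01 = 2.497
Divide by the smallest (2.497 mol N): C 2.000, H 2.000, N 1.000
Ratio ≈ 2:2:1, so the empirical formula is C2H2N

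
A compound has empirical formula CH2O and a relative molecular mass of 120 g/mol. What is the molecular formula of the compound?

C4H8O4

Empirical-formula mass = 30.03 g/mol
n = 120 / 30.03 = 4.00 ≈ 4
Molecular formula = (CH2O)4 = C4H8O4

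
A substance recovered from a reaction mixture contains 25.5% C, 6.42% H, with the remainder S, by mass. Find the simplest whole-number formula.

Assume 100 g: 25.5 g C, 6.42 g H, 68.08 g S.
n(C) = 25.5/12.01 = 2.123, n(H) = 6.42/1.008 = 6.369, n(S) = 68.08/32.07 = 2.123
Ratios (÷ 2.123): C 1.000, H 3.000, S 1.000
→ CH3S

CH3S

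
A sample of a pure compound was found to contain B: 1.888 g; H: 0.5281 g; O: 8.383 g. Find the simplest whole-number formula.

Moles — B: 1.888 / 10.81 = 0.1747 mol; H: 0.5281 / 1.008 = 0.5239 mol; O: 8.383 / 16.00 = 0.5239 mol
Smallest is B at 0.1747 mol; normalising gives B 1.000, H 3.000, O 3.000
Ratio ≈ 1:3:3, so the empirical formula is BH3O3

BH3O3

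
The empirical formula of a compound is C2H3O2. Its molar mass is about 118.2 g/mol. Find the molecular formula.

C4H6O4

Empirical-formula mass = 59.04 g/mol
n = 118.2 / 59.04 = 2.00 ≈ 2
Molecular formula = (C2H3O2)2 = C4H6O4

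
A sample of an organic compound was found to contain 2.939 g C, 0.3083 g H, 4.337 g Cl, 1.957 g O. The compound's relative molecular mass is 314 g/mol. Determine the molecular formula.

C8H10Cl4O4

n(C) = 2.939/12.01 = 0.2447, n(H) = 0.3083/1.008 = 0.3059, n(Cl) = 4.337/35.45 = 0.1223, n(O) = 1.957/16.00 = 0.1223
Smallest is O at 0.1223 mol; normalising gives C 2.001, H 2.501, Cl 1.000, O 1.000
×2: C 4.00, H 5.00, Cl 2.00, O 2.00 → C4H5Cl2O2
Empirical-formula mass = 155.98 g/mol
n = 314 / 155.98 = 2.01 ≈ 2
Molecular formula = (C4H5Cl2O2)×2 = C8H10Cl4O4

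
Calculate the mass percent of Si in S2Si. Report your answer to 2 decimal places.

30.46%

Molar mass = 2(32.07) + 1(28.09) = 92.230 g/mol
Mass of Si per mole = 1 × 28.09 = 28.090 g
% Si = 28.090 / 92.230 × 100 = 30.46%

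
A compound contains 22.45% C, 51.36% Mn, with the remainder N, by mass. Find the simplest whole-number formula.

Assume 100 g: 22.45 g C, 51.36 g Mn, 26.19 g N.
n(C) = 22.45/12.01 = 1.869, n(Mn) = 51.36/54.94 = 0.9348, n(N) = 26.19/14.01 = 1.869
Smallest is Mn at 0.9348 mol; normalising gives C 2.000, Mn 1.000, N 2.000
≈ 2:1:2 → C2MnN2

C2MnN2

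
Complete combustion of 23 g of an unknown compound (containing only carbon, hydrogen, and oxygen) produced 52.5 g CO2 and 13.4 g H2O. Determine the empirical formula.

mol C = 52.5 / 44.01 = 1.193; mass C = 1.193 × 12.01 = 14.33 g
mol H = 2 × (13.4 / 18.02) = 1.487; mass H = 1.487 × 1.008 = 1.499 g
mass O = 23 − (15.83) = 7.174 g → mol O = 0.4484
Divide by the smallest (0.4484 mol O): C 2.661, H 3.317, O 1.000
Multiply by 3: C 7.98, H 9.95, O 3.00 → C8H10O3

C8H10O3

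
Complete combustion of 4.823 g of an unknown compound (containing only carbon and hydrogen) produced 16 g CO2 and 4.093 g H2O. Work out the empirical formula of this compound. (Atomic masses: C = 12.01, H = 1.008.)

mol C = 16 / 44.01 = 0.3636; mass C = 0.3636 × 12.01 = 4.366 g
mol H = 2 × (4.093 / 18.02) = 0.4543; mass H = 0.4543 × 1.008 = 0.4579 g
Smallest is C at 0.3636 mol; normalising gives C 1.000, H 1.250
Multiply by 4: C 4.00, H 5.00 → C4H5

C4H5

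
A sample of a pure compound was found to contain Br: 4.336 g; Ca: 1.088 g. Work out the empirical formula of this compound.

Br2Ca

Br: 4.336 g ÷ 79.90 g/mol = 0.05427 mol
Ca: 1.088 g ÷ 40.08 g/mol = 0.02715 mol
Smallest is Ca at 0.02715 mol; normalising gives Br 1.999, Ca 1.000
→ Br2Ca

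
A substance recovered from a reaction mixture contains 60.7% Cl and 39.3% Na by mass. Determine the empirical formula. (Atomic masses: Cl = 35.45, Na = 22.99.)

ClNa

Assume 100 g: 60.7 g Cl, 39.3 g Na.
n(Cl) = 60.7/35.45 = 1.712, n(Na) = 39.3/22.99 = 1.709
Smallest is Na at 1.709 mol; normalising gives Cl 1.002, Na 1.000
Ratio ≈ 1:1, so the empirical formula is ClNa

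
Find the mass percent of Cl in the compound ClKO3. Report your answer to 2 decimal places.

28.93%

Molar mass = 1(35.45) + 1(39.10) + 3(16.00) = 122.550 g/mol
Mass of Cl per mole = 1 × 35.45 = 35.450 g
% Cl = 35.450 / 122.550 × 100 = 28.93%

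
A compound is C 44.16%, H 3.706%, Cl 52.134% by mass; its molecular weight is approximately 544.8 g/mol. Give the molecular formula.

Assume 100 g: 44.16 g C, 3.706 g H, 52.134 g Cl.
C: 44.16 g ÷ 12.01 g/mol = 3.677 mol
H: 3.706 g ÷ 1.008 g/mol = 3.677 mol
Cl: 52.134 g ÷ 35.45 g/mol = 1.471 mol
Smallest is Cl at 1.471 mol; normalising gives C 2.500, H 2.500, Cl 1.000
Multiply by 2: C 5.00, H 5.00, Cl 2.00 → C5H5Cl2
Empirical-formula mass = 135.99 g/mol
n = 544.8 / 135.99 = 4.01 ≈ 4
Molecular formula = (C5H5Cl2)×4 = C20H20Cl8

C20H20Cl8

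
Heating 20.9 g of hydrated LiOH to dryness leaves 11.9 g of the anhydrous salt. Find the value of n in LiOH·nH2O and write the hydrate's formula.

Mass of water lost = 20.9 − 11.9 = 9 g → 9 / 18.02 = 0.4994 mol H2O
Molar mass of LiOH = 23.95 g/mol → mol LiOH = 11.9 / 23.95 = 0.4969
n = 0.4994 / 0.4969 = 1.01 ≈ 1 → LiOH·H2O

LiOH·H2O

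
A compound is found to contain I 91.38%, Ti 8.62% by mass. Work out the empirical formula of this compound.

I4Ti

Assume 100 g: 91.38 g I, 8.62 g Ti.
n(I) = 91.38/126.90 = 0.7201, n(Ti) = 8.62/47.87 = 0.1801
Smallest is Ti at 0.1801 mol; normalising gives I 3.999, Ti 1.000
Ratio ≈ 4:1, so the empirical formula is I4Ti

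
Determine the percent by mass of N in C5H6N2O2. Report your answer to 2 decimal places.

Molar mass = 5(12.01) + 6(1.008) + 2(14.01) + 2(16.00) = 126.118 g/mol
Mass of N per mole = 2 × 14.01 = 28.020 g
% N = 28.020 / 126.118 × 100 = 22.22%

22.22%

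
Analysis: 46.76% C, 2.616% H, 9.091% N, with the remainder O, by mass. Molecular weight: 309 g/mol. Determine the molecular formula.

Assume 100 g: 46.76 g C, 2.616 g H, 9.091 g N, 41.533 g O.
n(C) = 46.76/12.01 = 3.893, n(H) = 2.616/1.008 = 2.595, n(N) = 9.091/14.01 = 0.6489, n(O) = 41.533/16.00 = 2.596
Ratios (÷ 0.6489): C 6.000, H 3.999, N 1.000, O 4.000
≈ 6:4:1:4 → C6H4NO4
Empirical-formula mass = 154.10 g/mol
n = 309 / 154.10 = 2.01 ≈ 2
Molecular formula = (C6H4NO4)×2 = C12H8N2O8

C12H8N2O8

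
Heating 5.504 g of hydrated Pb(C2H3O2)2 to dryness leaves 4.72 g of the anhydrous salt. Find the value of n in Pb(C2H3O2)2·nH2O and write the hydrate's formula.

Mass of water lost = 5.504 − 4.72 = 0.784 g → 0.784 / 18.02 = 0.04351 mol H2O
Molar mass of Pb(C2H3O2)2 = 325.29 g/mol → mol Pb(C2H3O2)2 = 4.72 / 325.29 = 0.01451
n = 0.04351 / 0.01451 = 3.00 ≈ 3 → Pb(C2H3O2)2·3H2O

Pb(C2H3O2)2·3H2O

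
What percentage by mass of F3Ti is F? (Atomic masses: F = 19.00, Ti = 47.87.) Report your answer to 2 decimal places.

54.35%

Molar mass = 3(19.00) + 1(47.87) = 104.870 g/mol
Mass of F per mole = 3 × 19.00 = 57.000 g
% F = 57.000 / 104.870 × 100 = 54.35%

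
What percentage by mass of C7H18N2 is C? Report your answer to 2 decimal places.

64.55%

Molar mass = 7(12.01) + 18(1.008) + 2(14.01) = 130.234 g/mol
Mass of C per mole = 7 × 12.01 = 84.070 g
% C = 84.070 / 130.234 × 100 = 64.55%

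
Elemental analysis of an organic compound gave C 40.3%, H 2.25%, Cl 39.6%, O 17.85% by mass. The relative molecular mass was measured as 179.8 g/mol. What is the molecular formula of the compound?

C6H4Cl2O2

Assume 100 g: 40.3 g C, 2.25 g H, 39.6 g Cl, 17.85 g O.
n(C) = 40.3/12.01 = 3.356, n(H) = 2.25/1.008 = 2.232, n(Cl) = 39.6/35.45 = 1.117, n(O) = 17.85/16.00 = 1.116
Smallest is O at 1.116 mol; normalising gives C 3.008, H 2.001, Cl 1.001, O 1.000
≈ 3:2:1:1 → C3H2ClO
Empirical-formula mass = 89.50 g/mol
n = 179.8 / 89.50 = 2.01 ≈ 2
Molecular formula = (C3H2ClO)×2 = C6H4Cl2O2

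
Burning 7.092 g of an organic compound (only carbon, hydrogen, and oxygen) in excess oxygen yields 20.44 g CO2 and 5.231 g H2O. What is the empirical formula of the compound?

mol C = 20.44 / 44.01 = 0.4644; mass C = 0.4644 × 12.01 = 5.578 g
mol H = 2 × (5.231 / 18.02) = 0.5806; mass H = 0.5806 × 1.008 = 0.5852 g
mass O = 7.092 − (6.163) = 0.9289 g → mol O = 0.05805
Ratios (÷ 0.05805): C 8.000, H 10.001, O 1.000
→ C8H10O

C8H10O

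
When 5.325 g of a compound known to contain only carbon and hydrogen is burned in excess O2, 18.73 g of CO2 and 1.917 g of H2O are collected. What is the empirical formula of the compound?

C2H

mol C = 18.73 / 44.01 = 0.4256; mass C = 0.4256 × 12.01 = 5.111 g
mol H = 2 × (1.917 / 18.02) = 0.2128; mass H = 0.2128 × 1.008 = 0.2145 g
Ratios (÷ 0.2128): C 2.000, H 1.000
≈ 2:1 → C2H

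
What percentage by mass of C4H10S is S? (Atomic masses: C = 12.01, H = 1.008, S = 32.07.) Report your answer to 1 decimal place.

Molar mass = 4(12.01) + 10(1.008) + 1(32.07) = 90.190 g/mol
Mass of S per mole = 1 × 32.07 = 32.070 g
% S = 32.070 / 90.190 × 100 = 35.6%

35.6%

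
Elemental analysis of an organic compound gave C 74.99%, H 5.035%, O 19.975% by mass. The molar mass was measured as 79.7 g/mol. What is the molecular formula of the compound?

Assume 100 g: 74.99 g C, 5.035 g H, 19.975 g O.
Moles — C: 74.99 / 12.01 = 6.244 mol; H: 5.035 / 1.008 = 4.995 mol; O: 19.975 / 16.00 = 1.248 mol
Divide by the smallest (1.248 mol O): C 5.001, H 4.001, O 1.000
Ratio ≈ 5:4:1, so the empirical formula is C5H4O
Empirical-formula mass = 80.08 g/mol
n = 79.7 / 80.08 = 1.00 ≈ 1
Molecular formula = empirical formula = C5H4O

C5H4O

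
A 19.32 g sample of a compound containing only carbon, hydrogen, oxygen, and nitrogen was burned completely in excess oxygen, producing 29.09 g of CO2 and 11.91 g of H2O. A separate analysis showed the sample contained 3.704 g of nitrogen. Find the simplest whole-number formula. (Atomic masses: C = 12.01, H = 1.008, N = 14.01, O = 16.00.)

mol C = 29.09 / 44.01 = 0.6610; mass C = 0.6610 × 12.01 = 7.938 g
mol H = 2 × (11.91 / 18.02) = 1.322; mass H = 1.322 × 1.008 = 1.332 g
mol N = 3.704 / 14.01 = 0.2644
mass O = 19.32 − (12.97) = 6.345 g → mol O = 0.3966
Ratios (÷ 0.2644): C 2.500, H 5.000, N 1.000, O 1.500
Scaling by 2: C 5.00, H 10.00, N 2.00, O 3.00 → C5H10N2O3

C5H10N2O3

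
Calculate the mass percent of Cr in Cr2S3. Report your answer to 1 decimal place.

51.9%

Molar mass = 2(52.00) + 3(32.07) = 200.210 g/mol
Mass of Cr per mole = 2 × 52.00 = 104.000 g
% Cr = 104.000 / 200.210 × 100 = 51.9%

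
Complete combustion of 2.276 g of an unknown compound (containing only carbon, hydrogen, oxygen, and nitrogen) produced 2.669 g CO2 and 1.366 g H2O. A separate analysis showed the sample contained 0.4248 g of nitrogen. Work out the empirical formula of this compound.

C2H5NO2

mol C = 2.669 / 44.01 = 0.06065; mass C = 0.06065 × 12.01 = 0.7284 g
mol H = 2 × (1.366 / 18.02) = 0.1516; mass H = 0.1516 × 1.008 = 0.1528 g
mol N = 0.4248 / 14.01 = 0.03032
mass O = 2.276 − (1.306) = 0.9700 g → mol O = 0.06063
Divide by the smallest (0.03032 mol N): C 2.000, H 5.000, N 1.000, O 1.999
→ C2H5NO2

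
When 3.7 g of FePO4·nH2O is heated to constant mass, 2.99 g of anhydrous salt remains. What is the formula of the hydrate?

FePO4·2H2O

Mass of water lost = 3.7 − 2.99 = 0.71 g → 0.71 / 18.02 = 0.0394 mol H2O
Molar mass of FePO4 = 150.82 g/mol → mol FePO4 = 2.99 / 150.82 = 0.01982
n = 0.0394 / 0.01982 = 1.99 ≈ 2 → FePO4·2H2O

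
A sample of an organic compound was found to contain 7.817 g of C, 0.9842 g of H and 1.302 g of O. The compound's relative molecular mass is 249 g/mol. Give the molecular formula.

n(C) = 7.817/12.01 = 0.6509, n(H) = 0.9842/1.008 = 0.9764, n(O) = 1.302/16.00 = 0.08138
Smallest is O at 0.08138 mol; normalising gives C 7.998, H 11.999, O 1.000
≈ 8:12:1 → C8H12O
Empirical-formula mass = 124.18 g/mol
n = 249 / 124.18 = 2.01 ≈ 2
Molecular formula = (C8H12O)×2 = C16H24O2

C16H24O2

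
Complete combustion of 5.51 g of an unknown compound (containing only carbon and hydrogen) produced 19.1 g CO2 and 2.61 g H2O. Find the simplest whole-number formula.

mol C = 19.1 / 44.01 = 0.4340; mass C = 0.4340 × 12.01 = 5.212 g
mol H = 2 × (2.61 / 18.02) = 0.2897; mass H = 0.2897 × 1.008 = 0.2920 g
Divide by the smallest (0.2897 mol H): C 1.498, H 1.000
Scaling by 2: C 3.00, H 2.00 → C3H2

C3H2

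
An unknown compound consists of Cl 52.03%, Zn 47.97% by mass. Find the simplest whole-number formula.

Cl2Zn

Assume 100 g: 52.03 g Cl, 47.97 g Zn.
Moles — Cl: 52.03 / 35.45 = 1.468 mol; Zn: 47.97 / 65.38 = 0.7337 mol
Ratios (÷ 0.7337): Cl 2.000, Zn 1.000
→ Cl2Zn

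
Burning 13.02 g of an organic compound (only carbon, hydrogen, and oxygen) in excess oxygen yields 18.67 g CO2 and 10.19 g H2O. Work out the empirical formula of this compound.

C3H8O3

mol C = 18.67 / 44.01 = 0.4242; mass C = 0.4242 × 12.01 = 5.095 g
mol H = 2 × (10.19 / 18.02) = 1.131; mass H = 1.131 × 1.008 = 1.140 g
mass O = 13.02 − (6.235) = 6.785 g → mol O = 0.4241
Ratios (÷ 0.4241): C 1.000, H 2.667, O 1.000
Scaling by 3: C 3.00, H 8.00, O 3.00 → C3H8O3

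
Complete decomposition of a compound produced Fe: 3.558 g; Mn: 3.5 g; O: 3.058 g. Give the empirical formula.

FeMnO3

Moles — Fe: 3.558 / 55.85 = 0.06371 mol; Mn: 3.5 / 54.94 = 0.06371 mol; O: 3.058 / 16.00 = 0.1911 mol
Smallest is Mn at 0.06371 mol; normalising gives Fe 1.000, Mn 1.000, O 3.000
→ FeMnO3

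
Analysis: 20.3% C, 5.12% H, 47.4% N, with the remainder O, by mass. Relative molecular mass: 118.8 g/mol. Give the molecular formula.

C2H6N4O2

Assume 100 g: 20.3 g C, 5.12 g H, 47.4 g N, 27.18 g O.
Moles — C: 20.3 / 12.01 = 1.69 mol; H: 5.12 / 1.008 = 5.079 mol; N: 47.4 / 14.01 = 3.383 mol; O: 27.18 / 16.00 = 1.699 mol
Smallest is C at 1.69 mol; normalising gives C 1.000, H 3.005, N 2.002, O 1.005
Ratio ≈ 1:3:2:1, so the empirical formula is CH3N2O
Empirical-formula mass = 59.05 g/mol
n = 118.8 / 59.05 = 2.01 ≈ 2
Molecular formula = (CH3N2O)×2 = C2H6N4O2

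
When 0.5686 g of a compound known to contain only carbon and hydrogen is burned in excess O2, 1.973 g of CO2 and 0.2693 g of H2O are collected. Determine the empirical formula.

C3H2

mol C = 1.973 / 44.01 = 0.04483; mass C = 0.04483 × 12.01 = 0.5384 g
mol H = 2 × (0.2693 / 18.02) = 0.02989; mass H = 0.02989 × 1.008 = 0.03013 g
Ratios (÷ 0.02989): C 1.500, H 1.000
×2: C 3.00, H 2.00 → C3H2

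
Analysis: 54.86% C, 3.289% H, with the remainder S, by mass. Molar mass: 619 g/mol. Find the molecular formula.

Assume 100 g: 54.86 g C, 3.289 g H, 41.851 g S.
C: 54.86 g ÷ 12.01 g/mol = 4.568 mol
H: 3.289 g ÷ 1.008 g/mol = 3.263 mol
S: 41.851 g ÷ 32.07 g/mol = 1.305 mol
Smallest is S at 1.305 mol; normalising gives C 3.500, H 2.500, S 1.000
Scaling by 2: C 7.00, H 5.00, S 2.00 → C7H5S2
Empirical-formula mass = 153.25 g/mol
n = 619 / 153.25 = 4.04 ≈ 4
Molecular formula = (C7H5S2)×4 = C28H20S8

C28H20S8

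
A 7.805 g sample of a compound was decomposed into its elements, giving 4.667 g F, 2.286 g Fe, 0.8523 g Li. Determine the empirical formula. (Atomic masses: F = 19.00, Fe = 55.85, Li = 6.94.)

F6FeLi3

Moles — F: 4.667 / 19.00 = 0.2456 mol; Fe: 2.286 / 55.85 = 0.04093 mol; Li: 0.8523 / 6.94 = 0.1228 mol
Smallest is Fe at 0.04093 mol; normalising gives F 6.001, Fe 1.000, Li 3.000
≈ 6:1:3 → F6FeLi3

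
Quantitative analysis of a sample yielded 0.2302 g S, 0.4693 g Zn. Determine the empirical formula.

SZn

Moles — S: 0.2302 / 32.07 = 0.007178 mol; Zn: 0.4693 / 65.38 = 0.007178 mol
Smallest is Zn at 0.007178 mol; normalising gives S 1.000, Zn 1.000
→ SZn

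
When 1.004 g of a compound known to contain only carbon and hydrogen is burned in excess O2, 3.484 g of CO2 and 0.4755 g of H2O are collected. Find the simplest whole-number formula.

C3H2

mol C = 3.484 / 44.01 = 0.07916; mass C = 0.07916 × 12.01 = 0.9508 g
mol H = 2 × (0.4755 / 18.02) = 0.05277; mass H = 0.05277 × 1.008 = 0.05320 g
Smallest is H at 0.05277 mol; normalising gives C 1.500, H 1.000
Multiply by 2: C 3.00, H 2.00 → C3H2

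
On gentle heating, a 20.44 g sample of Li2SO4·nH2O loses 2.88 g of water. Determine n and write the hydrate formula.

Li2SO4·H2O

Mass of anhydrous Li2SO4 = 20.44 − 2.88 = 17.56 g
mol H2O = 2.88 / 18.02 = 0.1598
Molar mass of Li2SO4 = 109.95 g/mol → mol Li2SO4 = 17.56 / 109.95 = 0.1597
n = 0.1598 / 0.1597 = 1.00 ≈ 1 → Li2SO4·H2O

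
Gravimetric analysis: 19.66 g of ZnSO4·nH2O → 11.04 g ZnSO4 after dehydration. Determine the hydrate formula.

ZnSO4·7H2O

Mass of water lost = 19.66 − 11.04 = 8.62 g → 8.62 / 18.02 = 0.4784 mol H2O
Molar mass of ZnSO4 = 161.45 g/mol → mol ZnSO4 = 11.04 / 161.45 = 0.06838
n = 0.4784 / 0.06838 = 7.00 ≈ 7 → ZnSO4·7H2O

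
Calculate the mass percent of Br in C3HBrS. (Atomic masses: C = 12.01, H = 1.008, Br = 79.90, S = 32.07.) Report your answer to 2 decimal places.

Molar mass = 3(12.01) + 1(1.008) + 1(79.90) + 1(32.07) = 149.008 g/mol
Mass of Br per mole = 1 × 79.90 = 79.900 g
% Br = 79.900 / 149.008 × 100 = 53.62%

53.62%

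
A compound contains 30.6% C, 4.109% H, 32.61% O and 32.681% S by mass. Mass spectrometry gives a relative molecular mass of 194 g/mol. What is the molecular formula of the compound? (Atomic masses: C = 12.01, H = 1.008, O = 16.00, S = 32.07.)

C5H8O4S2

Assume 100 g: 30.6 g C, 4.109 g H, 32.61 g O, 32.681 g S.
C: 30.6 g ÷ 12.01 g/mol = 2.548 mol
H: 4.109 g ÷ 1.008 g/mol = 4.076 mol
O: 32.61 g ÷ 16.00 g/mol = 2.038 mol
S: 32.681 g ÷ 32.07 g/mol = 1.019 mol
Divide by the smallest (1.019 mol S): C 2.500, H 4.000, O 2.000, S 1.000
Multiply by 2: C 5.00, H 8.00, O 4.00, S 2.00 → C5H8O4S2
Empirical-formula mass = 196.25 g/mol
n = 194 / 196.25 = 0.99 ≈ 1
Molecular formula = empirical formula = C5H8O4S2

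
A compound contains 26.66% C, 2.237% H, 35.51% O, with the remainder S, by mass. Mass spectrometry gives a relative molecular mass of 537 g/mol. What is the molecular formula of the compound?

Assume 100 g: 26.66 g C, 2.237 g H, 35.51 g O, 35.593 g S.
n(C) = 26.66/12.01 = 2.22, n(H) = 2.237/1.008 = 2.219, n(O) = 35.51/16.00 = 2.219, n(S) = 35.593/32.07 = 1.11
Smallest is S at 1.11 mol; normalising gives C 2.000, H 2.000, O 2.000, S 1.000
≈ 2:2:2:1 → C2H2O2S
Empirical-formula mass = 90.11 g/mol
n = 537 / 90.11 = 5.96 ≈ 6
Molecular formula = (C2H2O2S)×6 = C12H12O12S6

C12H12O12S6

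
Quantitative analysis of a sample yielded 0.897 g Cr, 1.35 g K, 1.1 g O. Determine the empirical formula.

CrK2O4

Cr: 0.897 g ÷ 52.00 g/mol = 0.01725 mol
K: 1.35 g ÷ 39.10 g/mol = 0.03453 mol
O: 1.1 g ÷ 16.00 g/mol = 0.06875 mol
Divide by the smallest (0.01725 mol Cr): Cr 1.000, K 2.002, O 3.986
Ratio ≈ 1:2:4, so the empirical formula is CrK2O4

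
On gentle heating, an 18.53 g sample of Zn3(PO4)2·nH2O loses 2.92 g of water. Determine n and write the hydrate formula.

Mass of anhydrous Zn3(PO4)2 = 18.53 − 2.92 = 15.61 g
mol H2O = 2.92 / 18.02 = 0.162
Molar mass of Zn3(PO4)2 = 386.08 g/mol → mol Zn3(PO4)2 = 15.61 / 386.08 = 0.04043
n = 0.162 / 0.04043 = 4.01 ≈ 4 → Zn3(PO4)2·4H2O

Zn3(PO4)2·4H2O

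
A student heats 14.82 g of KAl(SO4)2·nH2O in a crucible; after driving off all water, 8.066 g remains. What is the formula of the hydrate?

Mass of water lost = 14.82 − 8.066 = 6.754 g → 6.754 / 18.02 = 0.3748 mol H2O
Molar mass of KAl(SO4)2 = 258.22 g/mol → mol KAl(SO4)2 = 8.066 / 258.22 = 0.03124
n = 0.3748 / 0.03124 = 12.00 ≈ 12 → KAl(SO4)2·12H2O

KAl(SO4)2·12H2O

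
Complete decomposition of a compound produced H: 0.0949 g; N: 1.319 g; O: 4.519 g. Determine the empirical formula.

HNO3

H: 0.0949 g ÷ 1.008 g/mol = 0.09415 mol
N: 1.319 g ÷ 14.01 g/mol = 0.09415 mol
O: 4.519 g ÷ 16.00 g/mol = 0.2824 mol
Smallest is H at 0.09415 mol; normalising gives H 1.000, N 1.000, O 3.000
→ HNO3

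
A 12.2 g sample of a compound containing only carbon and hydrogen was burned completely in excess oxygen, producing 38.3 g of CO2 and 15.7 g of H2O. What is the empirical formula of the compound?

CH2

mol C = 38.3 / 44.01 = 0.8703; mass C = 0.8703 × 12.01 = 10.45 g
mol H = 2 × (15.7 / 18.02) = 1.743; mass H = 1.743 × 1.008 = 1.756 g
Smallest is C at 0.8703 mol; normalising gives C 1.000, H 2.002
→ CH2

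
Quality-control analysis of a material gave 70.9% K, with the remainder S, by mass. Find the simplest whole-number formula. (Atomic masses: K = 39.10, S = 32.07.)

K2S

Assume 100 g: 70.9 g K, 29.1 g S.
n(K) = 70.9/39.10 = 1.813, n(S) = 29.1/32.07 = 0.9074
Divide by the smallest (0.9074 mol S): K 1.998, S 1.000
Ratio ≈ 2:1, so the empirical formula is K2S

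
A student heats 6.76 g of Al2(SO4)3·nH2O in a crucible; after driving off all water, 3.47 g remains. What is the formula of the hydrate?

Mass of water lost = 6.76 − 3.47 = 3.29 g → 3.29 / 18.02 = 0.1826 mol H2O
Molar mass of Al2(SO4)3 = 342.17 g/mol → mol Al2(SO4)3 = 3.47 / 342.17 = 0.01014
n = 0.1826 / 0.01014 = 18.00 ≈ 18 → Al2(SO4)3·18H2O

Al2(SO4)3·18H2O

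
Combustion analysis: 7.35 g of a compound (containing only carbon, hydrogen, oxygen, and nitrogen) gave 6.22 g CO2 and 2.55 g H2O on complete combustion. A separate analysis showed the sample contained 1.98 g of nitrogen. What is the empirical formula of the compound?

mol C = 6.22 / 44.01 = 0.1413; mass C = 0.1413 × 12.01 = 1.697 g
mol H = 2 × (2.55 / 18.02) = 0.2830; mass H = 0.2830 × 1.008 = 0.2853 g
mol N = 1.98 / 14.01 = 0.1413
mass O = 7.35 − (3.963) = 3.387 g → mol O = 0.2117
Divide by the smallest (0.1413 mol N): C 1.000, H 2.003, N 1.000, O 1.498
×2: C 2.00, H 4.01, N 2.00, O 3.00 → C2H4N2O3

C2H4N2O3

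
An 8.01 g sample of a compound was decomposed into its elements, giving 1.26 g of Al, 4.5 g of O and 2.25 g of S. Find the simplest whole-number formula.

Al: 1.26 g ÷ 26.98 g/mol = 0.0467 mol
O: 4.5 g ÷ 16.00 g/mol = 0.2812 mol
S: 2.25 g ÷ 32.07 g/mol = 0.07016 mol
Ratios (÷ 0.0467): Al 1.000, O 6.022, S 1.502
Scaling by 2: Al 2.00, O 12.04, S 3.00 → Al2O12S3

Al2O12S3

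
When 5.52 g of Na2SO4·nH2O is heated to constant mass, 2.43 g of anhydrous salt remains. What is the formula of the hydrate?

Mass of water lost = 5.52 − 2.43 = 3.09 g → 3.09 / 18.02 = 0.1715 mol H2O
Molar mass of Na2SO4 = 142.05 g/mol → mol Na2SO4 = 2.43 / 142.05 = 0.01711
n = 0.1715 / 0.01711 = 10.02 ≈ 10 → Na2SO4·10H2O

Na2SO4·10H2O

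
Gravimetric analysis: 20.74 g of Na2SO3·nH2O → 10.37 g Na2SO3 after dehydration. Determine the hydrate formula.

Na2SO3·7H2O

Mass of water lost = 20.74 − 10.37 = 10.37 g → 10.37 / 18.02 = 0.5755 mol H2O
Molar mass of Na2SO3 = 126.05 g/mol → mol Na2SO3 = 10.37 / 126.05 = 0.08227
n = 0.5755 / 0.08227 = 7.00 ≈ 7 → Na2SO3·7H2O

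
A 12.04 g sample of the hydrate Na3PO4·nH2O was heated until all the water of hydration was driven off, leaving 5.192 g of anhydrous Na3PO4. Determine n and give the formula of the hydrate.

Mass of water lost = 12.04 − 5.192 = 6.848 g → 6.848 / 18.02 = 0.38 mol H2O
Molar mass of Na3PO4 = 163.94 g/mol → mol Na3PO4 = 5.192 / 163.94 = 0.03167
n = 0.38 / 0.03167 = 12.00 ≈ 12 → Na3PO4·12H2O

Na3PO4·12H2O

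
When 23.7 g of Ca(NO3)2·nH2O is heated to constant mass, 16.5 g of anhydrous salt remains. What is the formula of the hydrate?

Mass of water lost = 23.7 − 16.5 = 7.2 g → 7.2 / 18.02 = 0.3996 mol H2O
Molar mass of Ca(NO3)2 = 164.10 g/mol → mol Ca(NO3)2 = 16.5 / 164.10 = 0.1005
n = 0.3996 / 0.1005 = 3.97 ≈ 4 → Ca(NO3)2·4H2O

Ca(NO3)2·4H2O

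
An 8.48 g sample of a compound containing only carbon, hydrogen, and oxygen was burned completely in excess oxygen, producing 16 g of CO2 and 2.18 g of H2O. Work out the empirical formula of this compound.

C3H2O2

mol C = 16 / 44.01 = 0.3636; mass C = 0.3636 × 12.01 = 4.366 g
mol H = 2 × (2.18 / 18.02) = 0.2420; mass H = 0.2420 × 1.008 = 0.2439 g
mass O = 8.48 − (4.610) = 3.870 g → mol O = 0.2419
Smallest is O at 0.2419 mol; normalising gives C 1.503, H 1.000, O 1.000
Multiply by 2: C 3.01, H 2.00, O 2.00 → C3H2O2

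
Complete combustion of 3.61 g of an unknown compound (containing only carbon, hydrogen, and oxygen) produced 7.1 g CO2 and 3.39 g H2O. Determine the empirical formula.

mol C = 7.1 / 44.01 = 0.1613; mass C = 0.1613 × 12.01 = 1.938 g
mol H = 2 × (3.39 / 18.02) = 0.3762; mass H = 0.3762 × 1.008 = 0.3793 g
mass O = 3.61 − (2.317) = 1.293 g → mol O = 0.08083
Ratios (÷ 0.08083): C 1.996, H 4.655, O 1.000
Multiply by 3: C 5.99, H 13.97, O 3.00 → C6H14O3

C6H14O3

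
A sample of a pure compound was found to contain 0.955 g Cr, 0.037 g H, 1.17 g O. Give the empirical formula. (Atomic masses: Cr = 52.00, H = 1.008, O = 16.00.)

CrH2O4

n(Cr) = 0.955/52.00 = 0.01837, n(H) = 0.037/1.008 = 0.03671, n(O) = 1.17/16.00 = 0.07312
Smallest is Cr at 0.01837 mol; normalising gives Cr 1.000, H 1.999, O 3.982
≈ 1:2:4 → CrH2O4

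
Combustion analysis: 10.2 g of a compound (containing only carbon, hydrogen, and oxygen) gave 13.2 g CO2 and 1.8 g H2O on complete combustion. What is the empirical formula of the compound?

mol C = 13.2 / 44.01 = 0.2999; mass C = 0.2999 × 12.01 = 3.602 g
mol H = 2 × (1.8 / 18.02) = 0.1998; mass H = 0.1998 × 1.008 = 0.2014 g
mass O = 10.2 − (3.804) = 6.396 g → mol O = 0.3998
Smallest is H at 0.1998 mol; normalising gives C 1.501, H 1.000, O 2.001
×2: C 3.00, H 2.00, O 4.00 → C3H2O4

C3H2O4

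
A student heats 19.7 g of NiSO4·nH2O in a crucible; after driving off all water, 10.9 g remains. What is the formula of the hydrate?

NiSO4·7H2O

Mass of water lost = 19.7 − 10.9 = 8.8 g → 8.8 / 18.02 = 0.4883 mol H2O
Molar mass of NiSO4 = 154.76 g/mol → mol NiSO4 = 10.9 / 154.76 = 0.07043
n = 0.4883 / 0.07043 = 6.93 ≈ 7 → NiSO4·7H2O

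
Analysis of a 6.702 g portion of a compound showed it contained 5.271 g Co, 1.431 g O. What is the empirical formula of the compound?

CoO

n(Co) = 5.271/58.93 = 0.08945, n(O) = 1.431/16.00 = 0.08944
Ratios (÷ 0.08944): Co 1.000, O 1.000
→ CoO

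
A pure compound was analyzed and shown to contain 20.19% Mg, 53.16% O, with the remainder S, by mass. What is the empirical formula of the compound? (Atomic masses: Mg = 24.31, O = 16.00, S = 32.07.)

MgO4S

Assume 100 g: 20.19 g Mg, 53.16 g O, 26.65 g S.
Mg: 20.19 g ÷ 24.31 g/mol = 0.8305 mol
O: 53.16 g ÷ 16.00 g/mol = 3.322 mol
S: 26.65 g ÷ 32.07 g/mol = 0.831 mol
Smallest is Mg at 0.8305 mol; normalising gives Mg 1.000, O 4.000, S 1.001
≈ 1:4:1 → MgO4S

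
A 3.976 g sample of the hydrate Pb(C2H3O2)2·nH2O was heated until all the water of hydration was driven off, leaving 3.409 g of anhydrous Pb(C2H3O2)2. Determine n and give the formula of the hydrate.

Pb(C2H3O2)2·3H2O

Mass of water lost = 3.976 − 3.409 = 0.567 g → 0.567 / 18.02 = 0.03147 mol H2O
Molar mass of Pb(C2H3O2)2 = 325.29 g/mol → mol Pb(C2H3O2)2 = 3.409 / 325.29 = 0.01048
n = 0.03147 / 0.01048 = 3.00 ≈ 3 → Pb(C2H3O2)2·3H2O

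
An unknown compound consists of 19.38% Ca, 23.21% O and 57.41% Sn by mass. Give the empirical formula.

CaO3Sn

Assume 100 g: 19.38 g Ca, 23.21 g O, 57.41 g Sn.
Ca: 19.38 g ÷ 40.08 g/mol = 0.4835 mol
O: 23.21 g ÷ 16.00 g/mol = 1.451 mol
Sn: 57.41 g ÷ 118.71 g/mol = 0.4836 mol
Smallest is Ca at 0.4835 mol; normalising gives Ca 1.000, O 3.000, Sn 1.000
→ CaO3Sn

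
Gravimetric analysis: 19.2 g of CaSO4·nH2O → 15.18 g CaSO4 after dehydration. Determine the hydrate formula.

CaSO4·2H2O

Mass of water lost = 19.2 − 15.18 = 4.02 g → 4.02 / 18.02 = 0.2231 mol H2O
Molar mass of CaSO4 = 136.15 g/mol → mol CaSO4 = 15.18 / 136.15 = 0.1115
n = 0.2231 / 0.1115 = 2.00 ≈ 2 → CaSO4·2H2O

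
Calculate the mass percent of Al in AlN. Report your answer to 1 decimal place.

65.8%

Molar mass = 1(26.98) + 1(14.01) = 40.990 g/mol
Mass of Al per mole = 1 × 26.98 = 26.980 g
% Al = 26.980 / 40.990 × 100 = 65.8%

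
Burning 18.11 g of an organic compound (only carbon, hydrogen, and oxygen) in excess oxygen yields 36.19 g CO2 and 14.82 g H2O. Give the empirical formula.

C2H4O

mol C = 36.19 / 44.01 = 0.8223; mass C = 0.8223 × 12.01 = 9.876 g
mol H = 2 × (14.82 / 18.02) = 1.645; mass H = 1.645 × 1.008 = 1.658 g
mass O = 18.11 − (11.53) = 6.576 g → mol O = 0.4110
Divide by the smallest (0.411 mol O): C 2.001, H 4.002, O 1.000
→ C2H4O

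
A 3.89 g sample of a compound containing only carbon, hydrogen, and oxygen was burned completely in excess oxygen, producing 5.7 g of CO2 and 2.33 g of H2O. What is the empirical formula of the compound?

CH2O

mol C = 5.7 / 44.01 = 0.1295; mass C = 0.1295 × 12.01 = 1.555 g
mol H = 2 × (2.33 / 18.02) = 0.2586; mass H = 0.2586 × 1.008 = 0.2607 g
mass O = 3.89 − (1.816) = 2.074 g → mol O = 0.1296
Ratios (÷ 0.1295): C 1.000, H 1.997, O 1.001
Ratio ≈ 1:2:1, so the empirical formula is CH2O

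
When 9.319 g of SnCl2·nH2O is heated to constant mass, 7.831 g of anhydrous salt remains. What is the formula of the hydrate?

Mass of water lost = 9.319 − 7.831 = 1.488 g → 1.488 / 18.02 = 0.08257 mol H2O
Molar mass of SnCl2 = 189.61 g/mol → mol SnCl2 = 7.831 / 189.61 = 0.0413
n = 0.08257 / 0.0413 = 2.00 ≈ 2 → SnCl2·2H2O

SnCl2·2H2O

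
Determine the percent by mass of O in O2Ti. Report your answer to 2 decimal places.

40.07%

Molar mass = 2(16.00) + 1(47.87) = 79.870 g/mol
Mass of O per mole = 2 × 16.00 = 32.000 g
% O = 32.000 / 79.870 × 100 = 40.07%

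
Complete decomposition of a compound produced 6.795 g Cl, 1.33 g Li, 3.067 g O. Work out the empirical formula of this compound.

ClLiO

Moles — Cl: 6.795 / 35.45 = 0.1917 mol; Li: 1.33 / 6.94 = 0.1916 mol; O: 3.067 / 16.00 = 0.1917 mol
Ratios (÷ 0.1916): Cl 1.000, Li 1.000, O 1.000
≈ 1:1:1 → ClLiO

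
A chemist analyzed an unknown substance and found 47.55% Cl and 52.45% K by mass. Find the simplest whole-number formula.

ClK

Assume 100 g: 47.55 g Cl, 52.45 g K.
n(Cl) = 47.55/35.45 = 1.341, n(K) = 52.45/39.10 = 1.341
Divide by the smallest (1.341 mol Cl): Cl 1.000, K 1.000
→ ClK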